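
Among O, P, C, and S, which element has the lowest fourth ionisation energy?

S

The fourth ionization energy removes an electron from the +3 ion. For each element: O³⁺ still has 3 valence electrons; P³⁺ still has 2 valence electrons; C³⁺ still has 1 valence electron; S³⁺ still has 3 valence electrons.
All are still removing valence electrons, so compare the +3 ions as you would atoms: IE_4 generally rises across a period (higher Z_eff) and falls down a group (larger shell), subject to the usual subshell exceptions.
Valence configurations: O³⁺ [He]2s²2p¹, P³⁺ [Ne]3s², C³⁺ [He]2s¹, S³⁺ [Ne]3s²3p¹.
S³⁺ loses a lone 3p electron whereas P³⁺ must break into a filled 3s² pair, so IE_4(P) > IE_4(S) even though S has the higher nuclear charge.
Tabulated IE_4 (kJ/mol): O 7469, P 4964, C 6223, S 4556.
Overall IE_4 order: S < P < C < O.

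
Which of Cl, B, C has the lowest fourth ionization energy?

Cl

Consider each +3 ion: Cl³⁺ still has 4 valence electrons; B³⁺ is the bare [He] core; C³⁺ still has 1 valence electron.
Breaking into a closed-shell core is much more expensive than removing a leftover valence electron — B has the largest IE_4 here.
Valence configurations: Cl³⁺ [Ne]3s²3p², C³⁺ [He]2s¹.
The numbers (kJ/mol): Cl 5159, B 25026, C 6223.
Overall IE_4 order: Cl < C < B.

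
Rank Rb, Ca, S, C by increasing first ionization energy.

IE₁ increases left→right with effective nuclear charge and decreases top→bottom as the valence shell moves farther out.
Here both period and group differ, so the two effects have to be weighed against each other.
Ca > Rb: relative to Rb, both the across-period and down-group shifts push Ca's first ionization energy up.
S > Ca: both effects reinforce here, so S is clearly the higher of the two.
C > S: period and group pull opposite ways; the down-group shift dominates (1086 vs 1000 kJ/mol).
Approximate values (kJ/mol): C 1086, S 1000, Ca 590, Rb 403.
So from lowest to highest: Rb < Ca < S < C.

Rb < Ca < S < C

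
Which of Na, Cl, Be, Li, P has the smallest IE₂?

Be

The second ionization energy removes an electron from the +1 ion. For each element: Na⁺ is the bare [Ne] core; Cl⁺ still has 6 valence electrons; Be⁺ still has 1 valence electron; Li⁺ is the bare [He] core; P⁺ still has 4 valence electrons.
Core electrons are held far more tightly than valence electrons, so Na and Li top the IE_2 order.
Valence configurations: Cl⁺ [Ne]3s²3p⁴, Be⁺ [He]2s¹, P⁺ [Ne]3s²3p².
The numbers (kJ/mol): Na 4562, Cl 2298, Be 1757, Li 7298, P 1907.
Putting it together, IE_2: Be < P < Cl < Na < Li.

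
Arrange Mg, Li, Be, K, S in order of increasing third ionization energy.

After 2 electrons have been removed, what remains? Mg²⁺ is the bare [Ne] core; Li²⁺ is already 1 electron into the core; Be²⁺ is the bare [He] core; K²⁺ is already 1 electron into the core; S²⁺ still has 4 valence electrons.
Breaking into a closed-shell core is much more expensive than removing a leftover valence electron — K, Mg, Li and Be have the largest IE_3 here.
Tabulated IE_3 (kJ/mol): Mg 7733, Li 11815, Be 14849, K 4420, S 3357.
Overall IE_3 order: S < K < Mg < Li < Be.

S < K < Mg < Li < Be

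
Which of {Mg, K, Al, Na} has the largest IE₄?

Al

After 3 electrons have been removed, what remains? Mg³⁺ is already 1 electron into the core; K³⁺ is already 2 electrons into the core; Al³⁺ is the bare [Ne] core; Na³⁺ is already 2 electrons into the core.
All of these are removing an electron from a noble-gas core or deeper; the smaller core (lower principal quantum number) is held far more tightly, and within a period the higher nuclear charge binds the same core more tightly.
The numbers (kJ/mol): Mg 10543, K 5877, Al 11577, Na 9543.
Putting it together, IE_4: K < Na < Mg < Al.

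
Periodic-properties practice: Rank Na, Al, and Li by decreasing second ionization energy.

Consider each +1 ion: Na⁺ is the bare [Ne] core; Al⁺ still has 2 valence electrons; Li⁺ is the bare [He] core.
Pulling an electron out of a noble-gas core costs far more than removing a remaining valence electron, so Na and Li sit at the high end of IE_2.
Tabulated IE_2 (kJ/mol): Na 4562, Al 1817, Li 7298.
So the second ionization energies run Al < Na < Li.

Li > Na > Al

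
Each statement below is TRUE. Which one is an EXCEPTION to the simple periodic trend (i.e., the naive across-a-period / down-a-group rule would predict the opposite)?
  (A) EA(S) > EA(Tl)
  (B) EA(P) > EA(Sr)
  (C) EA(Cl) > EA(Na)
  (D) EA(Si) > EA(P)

(D)

The general trend: electron affinity increases across a period and decreases down a group.
(A) S (period 3, group 16) vs Tl (period 6, group 13): the stated order agrees with the simple trend.
(B) P (period 3, group 15) vs Sr (period 5, group 2): the stated order agrees with the simple trend.
(C) Cl (period 3, group 17) vs Na (period 3, group 1): the stated order agrees with the simple trend.
(D) Si (period 3, group 14) vs P (period 3, group 15): the stated order contradicts the simple trend.
The exception is (D): adding an electron to P's half-filled 3p³ is unfavourable, so Si (3p²) has the more exothermic EA.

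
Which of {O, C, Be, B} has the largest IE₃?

Be

The third ionization energy removes an electron from the +2 ion. For each element: O²⁺ still has 4 valence electrons; C²⁺ still has 2 valence electrons; Be²⁺ is the bare [He] core; B²⁺ still has 1 valence electron.
Core electrons are held far more tightly than valence electrons, so Be tops the IE_3 order.
Valence configurations: O²⁺ [He]2s²2p², C²⁺ [He]2s², B²⁺ [He]2s¹.
Approximate IE_3 values (kJ/mol): O 5300, C 4620, Be 14849, B 3660.
Hence IE_3: B < C < O < Be.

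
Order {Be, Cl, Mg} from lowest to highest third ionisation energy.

Cl < Mg < Be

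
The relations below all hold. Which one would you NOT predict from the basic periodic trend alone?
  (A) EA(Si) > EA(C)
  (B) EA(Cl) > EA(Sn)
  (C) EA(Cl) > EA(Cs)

(A)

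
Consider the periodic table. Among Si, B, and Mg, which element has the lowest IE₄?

Si

IE_4 is the cost of taking one more electron from the +3 cation: Si³⁺ still has 1 valence electron; B³⁺ is the bare [He] core; Mg³⁺ is already 1 electron into the core.
Breaking into a closed-shell core is much more expensive than removing a leftover valence electron — Mg and B have the largest IE_4 here.
The numbers (kJ/mol): Si 4356, B 25026, Mg 10543.
So the fourth ionization energies run Si < Mg < B.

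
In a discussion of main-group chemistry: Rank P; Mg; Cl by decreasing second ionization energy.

The second ionization energy removes an electron from the +1 ion. For each element: P⁺ still has 4 valence electrons; Mg⁺ still has 1 valence electron; Cl⁺ still has 6 valence electrons.
All are still removing valence electrons, so compare the +1 ions as you would atoms: IE_2 generally rises across a period (higher Z_eff) and falls down a group (larger shell), subject to the usual subshell exceptions.
Valence configurations: P⁺ [Ne]3s²3p², Mg⁺ [Ne]3s¹, Cl⁺ [Ne]3s²3p⁴.
Tabulated IE_2 (kJ/mol): P 1907, Mg 1451, Cl 2298.
Hence IE_2: Mg < P < Cl.

Cl > P > Mg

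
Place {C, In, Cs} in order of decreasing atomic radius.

Cs > In > C

Radius decreases left→right (rising Z_eff, same n) and increases top→bottom (higher n).
Neither a single period nor a single group — weigh both effects.
In > C: relative to C, both the across-period and down-group shifts push In's atomic radius up.
Cs > In: relative to In, both the across-period and down-group shifts push Cs's atomic radius up.
Approximate values (pm): C 75, In 142, Cs 232.
So from largest to smallest: Cs > In > C.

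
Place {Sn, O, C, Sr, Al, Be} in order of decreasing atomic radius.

Sr, Sn, Al, Be, C, O

Be is in period 2, group 2; C is in period 2, group 14; O is in period 2, group 16; Al is in period 3, group 13; Sr is in period 5, group 2; Sn is in period 5, group 14.
Atomic radius shrinks across a period as nuclear charge pulls the same shell inward, and grows down a group as new shells are added.
These span different periods and groups, so the two trends combine.
C > O: both are in period 2; the period trend gives C the larger value.
Be > C: Be lies to the left of C in period 2, so the across-period effect alone puts Be larger.
Al > Be: the two effects oppose for this pair; the down-group effect wins (126 vs 102 pm).
Sn > Al: the two effects oppose for this pair; the down-group effect wins (140 vs 126 pm).
Sr > Sn: both are in period 5; the period trend gives Sr the larger value.
Tabulated atomic radius (pm): Be 102, C 75, O 63, Al 126, Sr 185, Sn 140.
So from largest to smallest: Sr > Sn > Al > Be > C > O.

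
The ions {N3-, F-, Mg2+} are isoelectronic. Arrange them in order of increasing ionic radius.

Mg2+ < F- < N3-

All of these have 10 electrons, so size is governed by nuclear charge alone: the more protons, the stronger the pull on the same electron cloud, and the smaller the ion.
Nuclear charges: Mg2+ (Z=12), F- (Z=9), N3- (Z=7).
Smallest to largest: Mg2+ < F- < N3-.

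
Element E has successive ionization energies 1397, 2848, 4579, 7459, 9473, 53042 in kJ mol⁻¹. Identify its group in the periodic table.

Group 15

Look for the largest jump between consecutive ionization energies: IE6/IE5 ≈ 5.6, far larger than any earlier ratio.
That jump marks the point where a core electron is being removed. So the atom has 5 valence electrons.
A main-group element with 5 valence electrons is in group 15.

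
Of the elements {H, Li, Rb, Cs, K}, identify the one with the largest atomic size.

Cs

Radius decreases left→right (rising Z_eff, same n) and increases top→bottom (higher n).
All are in group 1, so atomic radius increases down the group.
The largest atomic size among these belongs to Cs.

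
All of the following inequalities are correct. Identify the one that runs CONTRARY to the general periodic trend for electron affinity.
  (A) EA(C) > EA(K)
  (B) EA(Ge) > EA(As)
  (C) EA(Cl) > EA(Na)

The general trend: electron affinity increases across a period and decreases down a group.
(A) C (period 2, group 14) vs K (period 4, group 1): the stated order agrees with the simple trend.
(B) Ge (period 4, group 14) vs As (period 4, group 15): the stated order contradicts the simple trend.
(C) Cl (period 3, group 17) vs Na (period 3, group 1): the stated order agrees with the simple trend.
The exception is (B): adding an electron to As's half-filled 4p³ is unfavourable, so Ge (4p²) has the more exothermic EA.

(B)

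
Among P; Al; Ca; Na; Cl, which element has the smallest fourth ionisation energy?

P

IE_4 is the cost of taking one more electron from the +3 cation: P³⁺ still has 2 valence electrons; Al³⁺ is the bare [Ne] core; Ca³⁺ is already 1 electron into the core; Na³⁺ is already 2 electrons into the core; Cl³⁺ still has 4 valence electrons.
Breaking into a closed-shell core is much more expensive than removing a leftover valence electron — Ca, Na and Al have the largest IE_4 here.
Valence configurations: P³⁺ [Ne]3s², Cl³⁺ [Ne]3s²3p².
Tabulated IE_4 (kJ/mol): P 4964, Al 11577, Ca 6491, Na 9543, Cl 5159.
So the fourth ionization energies run P < Cl < Ca < Na < Al.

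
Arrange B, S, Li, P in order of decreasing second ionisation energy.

The second ionization energy removes an electron from the +1 ion. For each element: B⁺ still has 2 valence electrons; S⁺ still has 5 valence electrons; Li⁺ is the bare [He] core; P⁺ still has 4 valence electrons.
Breaking into a closed-shell core is much more expensive than removing a leftover valence electron — Li has the largest IE_2 here.
Valence configurations: B⁺ [He]2s², S⁺ [Ne]3s²3p³, P⁺ [Ne]3s²3p².
Tabulated IE_2 (kJ/mol): B 2427, S 2252, Li 7298, P 1907.
Hence IE_2: P < S < B < Li.

Li > B > S > P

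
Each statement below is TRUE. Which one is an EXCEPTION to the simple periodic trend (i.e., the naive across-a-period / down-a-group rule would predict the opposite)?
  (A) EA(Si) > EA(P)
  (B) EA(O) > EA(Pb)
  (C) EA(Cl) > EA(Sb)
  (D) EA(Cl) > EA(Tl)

(A)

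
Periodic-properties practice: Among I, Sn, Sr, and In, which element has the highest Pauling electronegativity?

Sr is in period 5, group 2; In is in period 5, group 13; Sn is in period 5, group 14; I is in period 5, group 17.
Atoms toward the upper right of the periodic table pull bonding electrons most strongly.
All lie in period 5, so electronegativity increases left to right.
The highest Pauling electronegativity among these belongs to I.

I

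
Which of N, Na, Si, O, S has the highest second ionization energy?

Na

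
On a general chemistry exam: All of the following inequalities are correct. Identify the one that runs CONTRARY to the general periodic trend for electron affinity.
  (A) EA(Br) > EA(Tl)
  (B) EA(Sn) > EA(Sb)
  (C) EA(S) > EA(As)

The general trend: electron affinity increases across a period and decreases down a group.
(A) Br (period 4, group 17) vs Tl (period 6, group 13): the stated order agrees with the simple trend.
(B) Sn (period 5, group 14) vs Sb (period 5, group 15): the stated order contradicts the simple trend.
(C) S (period 3, group 16) vs As (period 4, group 15): the stated order agrees with the simple trend.
The exception is (B): adding an electron to Sb's half-filled 5p³ is unfavourable, so Sn has the more exothermic EA.

(B)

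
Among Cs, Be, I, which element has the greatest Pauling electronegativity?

Be is in period 2, group 2; I is in period 5, group 17; Cs is in period 6, group 1.
EN rises left→right (higher Z_eff, smaller atoms) and falls top→bottom (larger, more shielded atoms).
These span different periods and groups, so the two trends combine.
Be > Cs: both effects reinforce here, so Be is clearly the higher of the two.
I > Be: the two effects oppose for this pair; the across-period effect wins (2.66 vs 1.57).
For reference (Pauling): Be 1.57, I 2.66, Cs 0.79.
The greatest Pauling electronegativity among these belongs to I.

I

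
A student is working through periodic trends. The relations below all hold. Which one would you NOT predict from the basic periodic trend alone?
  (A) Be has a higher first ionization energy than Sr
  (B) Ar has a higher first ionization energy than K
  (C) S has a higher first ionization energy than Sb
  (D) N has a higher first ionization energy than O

(D)

The general trend: first ionization energy increases across a period and decreases down a group.
(A) Be (period 2, group 2) vs Sr (period 5, group 2): the stated order agrees with the simple trend.
(B) Ar (period 3, group 18) vs K (period 4, group 1): the stated order agrees with the simple trend.
(C) S (period 3, group 16) vs Sb (period 5, group 15): the stated order agrees with the simple trend.
(D) N (period 2, group 15) vs O (period 2, group 16): the stated order contradicts the simple trend.
The exception is (D): pairing an electron in O's 2p⁴ costs repulsion energy, so O ionizes more easily than half-filled N (2p³).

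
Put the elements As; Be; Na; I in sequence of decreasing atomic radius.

Be is in period 2, group 2; Na is in period 3, group 1; As is in period 4, group 15; I is in period 5, group 17.
Radius decreases left→right (rising Z_eff, same n) and increases top→bottom (higher n).
These span different periods and groups, so the two trends combine.
As > Be: period and group pull opposite ways; the down-group shift dominates (121 vs 102 pm).
I > As: period and group pull opposite ways; the down-group shift dominates (133 vs 121 pm).
Na > I: the two effects oppose for this pair; the across-period effect wins (155 vs 133 pm).
Approximate values (pm): Be 102, Na 155, As 121, I 133.
So from largest to smallest: Na > I > As > Be.

Na, I, As, Be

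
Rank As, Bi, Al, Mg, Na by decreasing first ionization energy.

Na is in period 3, group 1; Mg is in period 3, group 2; Al is in period 3, group 13; As is in period 4, group 15; Bi is in period 6, group 15.
Removing the outermost electron gets harder across a period and easier down a group.
Here both period and group differ, so the two effects have to be weighed against each other.
Al > Na: both are in period 3; the period trend gives Al the larger value.
Bi > Al: the two effects oppose for this pair; the across-period effect wins (703 vs 578 kJ/mol).
Mg > Bi: the two effects oppose for this pair; the down-group effect wins (738 vs 703 kJ/mol).
As > Mg: period and group pull opposite ways; the across-period shift dominates (947 vs 738 kJ/mol).
Note the exception: Mg has a higher first ionization energy than Al, contrary to the simple trend — Al's single 3p electron is easier to remove than one from Mg's filled 3s².
Tabulated first ionization energy (kJ/mol): Na 496, Mg 738, Al 578, As 947, Bi 703.
So from highest to lowest: As > Mg > Bi > Al > Na.

As > Mg > Bi > Al > Na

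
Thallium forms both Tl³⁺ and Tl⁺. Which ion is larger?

Both ions have Z = 81 protons, but Tl³⁺ has lost more electrons, so its remaining electrons feel a larger effective nuclear charge per electron and are pulled in more tightly.
Higher positive charge → smaller ion, so Tl⁺ > Tl³⁺.

Tl⁺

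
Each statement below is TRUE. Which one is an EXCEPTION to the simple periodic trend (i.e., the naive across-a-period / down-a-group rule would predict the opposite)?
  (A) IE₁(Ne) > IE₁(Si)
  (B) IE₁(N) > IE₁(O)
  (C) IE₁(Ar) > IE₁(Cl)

(B)

The general trend: IE₁ increases across a period and decreases down a group.
(A) Ne (period 2, group 18) vs Si (period 3, group 14): the stated order agrees with the simple trend.
(B) N (period 2, group 15) vs O (period 2, group 16): the stated order contradicts the simple trend.
(C) Ar (period 3, group 18) vs Cl (period 3, group 17): the stated order agrees with the simple trend.
The exception is (B): pairing an electron in O's 2p⁴ costs repulsion energy, so O ionizes more easily than half-filled N (2p³).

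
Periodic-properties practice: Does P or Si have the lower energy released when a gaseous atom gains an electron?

P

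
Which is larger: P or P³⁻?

Forming P³⁻ adds 3 electrons to P. More electron–electron repulsion in the same shell, with unchanged nuclear charge, lets the cloud expand.
An anion is larger than its parent atom: P³⁻ > P.

P³⁻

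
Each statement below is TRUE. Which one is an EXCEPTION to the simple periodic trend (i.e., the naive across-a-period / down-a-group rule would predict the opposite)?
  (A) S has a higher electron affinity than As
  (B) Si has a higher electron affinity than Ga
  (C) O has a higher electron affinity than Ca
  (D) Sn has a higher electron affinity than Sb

The general trend: electron affinity increases across a period and decreases down a group.
(A) S (period 3, group 16) vs As (period 4, group 15): the stated order agrees with the simple trend.
(B) Si (period 3, group 14) vs Ga (period 4, group 13): the stated order agrees with the simple trend.
(C) O (period 2, group 16) vs Ca (period 4, group 2): the stated order agrees with the simple trend.
(D) Sn (period 5, group 14) vs Sb (period 5, group 15): the stated order contradicts the simple trend.
The exception is (D): adding an electron to Sb's half-filled 5p³ is unfavourable, so Sn has the more exothermic EA.

(D)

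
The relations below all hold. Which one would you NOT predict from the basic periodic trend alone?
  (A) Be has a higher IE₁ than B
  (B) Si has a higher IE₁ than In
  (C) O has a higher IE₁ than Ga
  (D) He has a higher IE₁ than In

(A)

The general trend: IE₁ increases across a period and decreases down a group.
(A) Be (period 2, group 2) vs B (period 2, group 13): the stated order contradicts the simple trend.
(B) Si (period 3, group 14) vs In (period 5, group 13): the stated order agrees with the simple trend.
(C) O (period 2, group 16) vs Ga (period 4, group 13): the stated order agrees with the simple trend.
(D) He (period 1, group 18) vs In (period 5, group 13): the stated order agrees with the simple trend.
The exception is (A): removing B's lone 2p electron is easier than breaking Be's filled 2s².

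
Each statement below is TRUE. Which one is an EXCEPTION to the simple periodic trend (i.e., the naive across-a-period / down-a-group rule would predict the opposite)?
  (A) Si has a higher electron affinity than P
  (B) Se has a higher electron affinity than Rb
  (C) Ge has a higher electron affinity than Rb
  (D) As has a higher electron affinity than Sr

(A)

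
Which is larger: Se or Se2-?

Forming Se2- adds 2 electrons to Se. More electron–electron repulsion in the same shell, with unchanged nuclear charge, lets the cloud expand.
An anion is larger than its parent atom: Se2- > Se.

Se2-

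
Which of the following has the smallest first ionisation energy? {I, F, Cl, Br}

I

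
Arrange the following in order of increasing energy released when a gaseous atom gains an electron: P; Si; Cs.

Cs < P < Si

Adding an electron releases more energy for atoms nearer the top right (short of the noble gases).
Here both period and group differ, so the two effects have to be weighed against each other.
P > Cs: both effects reinforce here, so P is clearly the higher of the two.
Si > P: this pair runs against the simple trend — see the exception note.
Note the exception: Si has a higher electron affinity than P, contrary to the simple trend — adding an electron to P's half-filled 3p³ is unfavourable, so Si (3p²) has the more exothermic EA.
Approximate values (kJ/mol): Si 134, P 72, Cs 46.
So from lowest to highest: Cs < P < Si.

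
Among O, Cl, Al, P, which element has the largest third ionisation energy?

Consider each +2 ion: O²⁺ still has 4 valence electrons; Cl²⁺ still has 5 valence electrons; Al²⁺ still has 1 valence electron; P²⁺ still has 3 valence electrons.
All are still removing valence electrons, so compare the +2 ions as you would atoms: IE_3 generally rises across a period (higher Z_eff) and falls down a group (larger shell), subject to the usual subshell exceptions.
Valence configurations: O²⁺ [He]2s²2p², Cl²⁺ [Ne]3s²3p³, Al²⁺ [Ne]3s¹, P²⁺ [Ne]3s²3p¹.
The numbers (kJ/mol): O 5300, Cl 3822, Al 2745, P 2914.
So the third ionization energies run Al < P < Cl < O.

O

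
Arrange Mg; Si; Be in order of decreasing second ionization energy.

Consider each +1 ion: Mg⁺ still has 1 valence electron; Si⁺ still has 3 valence electrons; Be⁺ still has 1 valence electron.
All are still removing valence electrons, so compare the +1 ions as you would atoms: IE_2 generally rises across a period (higher Z_eff) and falls down a group (larger shell), subject to the usual subshell exceptions.
Valence configurations: Mg⁺ [Ne]3s¹, Si⁺ [Ne]3s²3p¹, Be⁺ [He]2s¹.
Approximate IE_2 values (kJ/mol): Mg 1451, Si 1577, Be 1757.
Putting it together, IE_2: Mg < Si < Be.

Be, Si, Mg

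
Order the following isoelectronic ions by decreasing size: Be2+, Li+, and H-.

H- > Li+ > Be2+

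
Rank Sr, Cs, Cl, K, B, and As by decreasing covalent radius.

B is in period 2, group 13; Cl is in period 3, group 17; K is in period 4, group 1; As is in period 4, group 15; Sr is in period 5, group 2; Cs is in period 6, group 1.
Atomic radius shrinks across a period as nuclear charge pulls the same shell inward, and grows down a group as new shells are added.
These span different periods and groups, so the two trends combine.
Cl > B: period and group pull opposite ways; the down-group shift dominates (99 vs 85 pm).
As > Cl: both effects reinforce here, so As is clearly the larger of the two.
Sr > As: relative to As, both the across-period and down-group shifts push Sr's atomic radius up.
K > Sr: the two effects oppose for this pair; the across-period effect wins (196 vs 185 pm).
Cs > K: Cs sits below K in group 1, so the down-group effect alone puts Cs larger.
Tabulated atomic radius (pm): B 85, Cl 99, K 196, As 121, Sr 185, Cs 232.
So from largest to smallest: Cs > K > Sr > As > Cl > B.

Cs > K > Sr > As > Cl > B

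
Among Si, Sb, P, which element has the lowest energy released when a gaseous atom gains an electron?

P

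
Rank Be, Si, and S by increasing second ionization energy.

Si, Be, S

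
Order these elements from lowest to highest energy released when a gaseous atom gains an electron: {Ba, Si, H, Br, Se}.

Ba, H, Si, Se, Br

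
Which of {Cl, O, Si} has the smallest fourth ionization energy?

Consider each +3 ion: Cl³⁺ still has 4 valence electrons; O³⁺ still has 3 valence electrons; Si³⁺ still has 1 valence electron.
All are still removing valence electrons, so compare the +3 ions as you would atoms: IE_4 generally rises across a period (higher Z_eff) and falls down a group (larger shell), subject to the usual subshell exceptions.
Valence configurations: Cl³⁺ [Ne]3s²3p², O³⁺ [He]2s²2p¹, Si³⁺ [Ne]3s¹.
The numbers (kJ/mol): Cl 5159, O 7469, Si 4356.
Hence IE_4: Si < Cl < O.

Si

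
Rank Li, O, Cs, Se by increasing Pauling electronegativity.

Cs < Li < Se < O

Li is in period 2, group 1; O is in period 2, group 16; Se is in period 4, group 16; Cs is in period 6, group 1.
Smaller atoms with higher effective nuclear charge are more electronegative.
Neither a single period nor a single group — weigh both effects.
Li > Cs: they share group 1; the group trend gives Li the larger value.
Se > Li: the two effects oppose for this pair; the across-period effect wins (2.55 vs 0.98).
O > Se: O sits above Se in group 16, so the down-group effect alone puts O higher.
Approximate values (Pauling): Li 0.98, O 3.44, Se 2.55, Cs 0.79.
So from lowest to highest: Cs < Li < Se < O.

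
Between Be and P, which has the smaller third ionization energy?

P

IE_3 is the cost of taking one more electron from the +2 cation: Be²⁺ is the bare [He] core; P²⁺ still has 3 valence electrons.
Pulling an electron out of a noble-gas core costs far more than removing a remaining valence electron, so Be sits at the high end of IE_3.
Tabulated IE_3 (kJ/mol): Be 14849, P 2914.
Hence IE_3: P < Be.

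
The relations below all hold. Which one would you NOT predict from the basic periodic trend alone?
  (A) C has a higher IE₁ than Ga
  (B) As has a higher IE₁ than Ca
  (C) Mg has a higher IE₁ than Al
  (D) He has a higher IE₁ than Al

(C)

The general trend: IE₁ increases across a period and decreases down a group.
(A) C (period 2, group 14) vs Ga (period 4, group 13): the stated order agrees with the simple trend.
(B) As (period 4, group 15) vs Ca (period 4, group 2): the stated order agrees with the simple trend.
(C) Mg (period 3, group 2) vs Al (period 3, group 13): the stated order contradicts the simple trend.
(D) He (period 1, group 18) vs Al (period 3, group 13): the stated order agrees with the simple trend.
The exception is (C): Al's single 3p electron is easier to remove than one from Mg's filled 3s².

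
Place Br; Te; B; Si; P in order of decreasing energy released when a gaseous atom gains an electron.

Br, Te, Si, P, B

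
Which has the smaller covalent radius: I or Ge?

Ge

Radius decreases left→right (rising Z_eff, same n) and increases top→bottom (higher n).
Here both period and group differ, so the two effects have to be weighed against each other.
I > Ge: period and group pull opposite ways; the down-group shift dominates (133 vs 121 pm).
Tabulated atomic radius (pm): Ge 121, I 133.
So Ge has the smaller covalent radius (Ge < I).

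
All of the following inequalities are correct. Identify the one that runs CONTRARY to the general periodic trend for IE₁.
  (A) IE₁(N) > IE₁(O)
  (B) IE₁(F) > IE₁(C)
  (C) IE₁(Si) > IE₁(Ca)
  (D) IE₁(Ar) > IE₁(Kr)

The general trend: IE₁ increases across a period and decreases down a group.
(A) N (period 2, group 15) vs O (period 2, group 16): the stated order contradicts the simple trend.
(B) F (period 2, group 17) vs C (period 2, group 14): the stated order agrees with the simple trend.
(C) Si (period 3, group 14) vs Ca (period 4, group 2): the stated order agrees with the simple trend.
(D) Ar (period 3, group 18) vs Kr (period 4, group 18): the stated order agrees with the simple trend.
The exception is (A): pairing an electron in O's 2p⁴ costs repulsion energy, so O ionizes more easily than half-filled N (2p³).

(A)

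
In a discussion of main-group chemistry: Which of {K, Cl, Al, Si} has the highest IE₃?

After 2 electrons have been removed, what remains? K²⁺ is already 1 electron into the core; Cl²⁺ still has 5 valence electrons; Al²⁺ still has 1 valence electron; Si²⁺ still has 2 valence electrons.
Breaking into a closed-shell core is much more expensive than removing a leftover valence electron — K has the largest IE_3 here.
Valence configurations: Cl²⁺ [Ne]3s²3p³, Al²⁺ [Ne]3s¹, Si²⁺ [Ne]3s².
Approximate IE_3 values (kJ/mol): K 4420, Cl 3822, Al 2745, Si 3232.
Putting it together, IE_3: Al < Si < Cl < K.

K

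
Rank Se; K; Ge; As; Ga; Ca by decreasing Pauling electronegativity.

Se > As > Ge > Ga > Ca > K

Atoms toward the upper right of the periodic table pull bonding electrons most strongly.
All lie in period 4, so electronegativity increases left to right.
So from highest to lowest: Se > As > Ge > Ga > Ca > K.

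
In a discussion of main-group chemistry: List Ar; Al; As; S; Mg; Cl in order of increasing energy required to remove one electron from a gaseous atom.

Removing the outermost electron gets harder across a period and easier down a group.
Neither a single period nor a single group — weigh both effects.
Mg > Al: this pair runs against the simple trend — see the exception note.
As > Mg: the two effects oppose for this pair; the across-period effect wins (947 vs 738 kJ/mol).
S > As: both effects reinforce here, so S is clearly the higher of the two.
Cl > S: both are in period 3; the period trend gives Cl the larger value.
Ar > Cl: both are in period 3; the period trend gives Ar the larger value.
Note the exception: Mg has a higher first ionization energy than Al, contrary to the simple trend — Al's single 3p electron is easier to remove than one from Mg's filled 3s².
For reference (kJ/mol): Mg 738, Al 578, S 1000, Cl 1251, Ar 1521, As 947.
So from lowest to highest: Al < Mg < As < S < Cl < Ar.

Al < Mg < As < S < Cl < Ar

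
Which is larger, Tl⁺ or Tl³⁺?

Both ions have Z = 81 protons, but Tl³⁺ has lost more electrons, so its remaining electrons feel a larger effective nuclear charge per electron and are pulled in more tightly.
Higher positive charge → smaller ion, so Tl⁺ > Tl³⁺.

Tl⁺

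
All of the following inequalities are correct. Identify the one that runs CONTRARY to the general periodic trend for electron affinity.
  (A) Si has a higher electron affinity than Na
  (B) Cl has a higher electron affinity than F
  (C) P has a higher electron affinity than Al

(B)

The general trend: electron affinity increases across a period and decreases down a group.
(A) Si (period 3, group 14) vs Na (period 3, group 1): the stated order agrees with the simple trend.
(B) Cl (period 3, group 17) vs F (period 2, group 17): the stated order contradicts the simple trend.
(C) P (period 3, group 15) vs Al (period 3, group 13): the stated order agrees with the simple trend.
The exception is (B): F's small 2p subshell makes the incoming electron feel strong e⁻–e⁻ repulsion, so Cl actually releases more energy on gaining an electron.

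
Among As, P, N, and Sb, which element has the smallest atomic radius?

N

N is in period 2, group 15; P is in period 3, group 15; As is in period 4, group 15; Sb is in period 5, group 15.
Atomic radius shrinks across a period as nuclear charge pulls the same shell inward, and grows down a group as new shells are added.
All are in group 15, so atomic radius increases down the group.
The smallest atomic radius among these belongs to N.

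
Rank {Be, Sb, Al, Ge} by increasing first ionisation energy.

Al < Ge < Sb < Be

Be is in period 2, group 2; Al is in period 3, group 13; Ge is in period 4, group 14; Sb is in period 5, group 15.
First ionization energy rises across a period (greater Z_eff holds electrons more tightly) and falls down a group (valence electrons are farther from the nucleus).
A diagonal step moves right (one effect) and down (the opposite effect) at once.
Ge > Al: the two effects oppose for this pair; the across-period effect wins (762 vs 578 kJ/mol).
Sb > Ge: the two effects oppose for this pair; the across-period effect wins (831 vs 762 kJ/mol).
Be > Sb: period and group pull opposite ways; the down-group shift dominates (900 vs 831 kJ/mol).
Approximate values (kJ/mol): Be 900, Al 578, Ge 762, Sb 831.
So from lowest to highest: Al < Ge < Sb < Be.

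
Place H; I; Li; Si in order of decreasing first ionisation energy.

H is in period 1, group 1; Li is in period 2, group 1; Si is in period 3, group 14; I is in period 5, group 17.
Removing the outermost electron gets harder across a period and easier down a group.
Neither a single period nor a single group — weigh both effects.
Si > Li: period and group pull opposite ways; the across-period shift dominates (786 vs 520 kJ/mol).
I > Si: the two effects oppose for this pair; the across-period effect wins (1008 vs 786 kJ/mol).
H > I: the two effects oppose for this pair; the down-group effect wins (1312 vs 1008 kJ/mol).
Tabulated first ionization energy (kJ/mol): H 1312, Li 520, Si 786, I 1008.
So from highest to lowest: H > I > Si > Li.

H, I, Si, Li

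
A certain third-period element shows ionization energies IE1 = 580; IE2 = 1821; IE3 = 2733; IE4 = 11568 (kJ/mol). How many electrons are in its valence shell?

Look for the largest jump between consecutive ionization energies: IE4/IE3 ≈ 4.2, far larger than any earlier ratio.
That jump marks the point where a core electron is being removed. So the atom has 3 valence electrons.

3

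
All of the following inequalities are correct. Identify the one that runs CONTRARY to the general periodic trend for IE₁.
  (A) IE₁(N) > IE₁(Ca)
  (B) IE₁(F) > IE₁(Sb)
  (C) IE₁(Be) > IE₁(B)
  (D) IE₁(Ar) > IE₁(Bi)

The general trend: IE₁ increases across a period and decreases down a group.
(A) N (period 2, group 15) vs Ca (period 4, group 2): the stated order agrees with the simple trend.
(B) F (period 2, group 17) vs Sb (period 5, group 15): the stated order agrees with the simple trend.
(C) Be (period 2, group 2) vs B (period 2, group 13): the stated order contradicts the simple trend.
(D) Ar (period 3, group 18) vs Bi (period 6, group 15): the stated order agrees with the simple trend.
The exception is (C): removing B's lone 2p electron is easier than breaking Be's filled 2s².

(C)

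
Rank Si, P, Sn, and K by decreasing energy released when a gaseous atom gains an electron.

Si > Sn > P > K

EA tends to increase across a period and decrease down a group, though the pattern is less regular than for IE or radius.
Neither a single period nor a single group — weigh both effects.
P > K: both effects reinforce here, so P is clearly the higher of the two.
Sn > P: this pair runs against the simple trend — see the exception note.
Si > Sn: Si sits above Sn in group 14, so the down-group effect alone puts Si higher.
Note the exception: Sn has a higher electron affinity than P, contrary to the simple trend — adding an electron to P's half-filled np³ subshell costs electron-pairing energy.
Note the exception: Si has a higher electron affinity than P, contrary to the simple trend — adding an electron to P's half-filled 3p³ is unfavourable, so Si (3p²) has the more exothermic EA.
For reference (kJ/mol): Si 134, P 72, K 48, Sn 107.
So from highest to lowest: Si > Sn > P > K.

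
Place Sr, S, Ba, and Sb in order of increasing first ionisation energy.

Ba, Sr, Sb, S

IE₁ increases left→right with effective nuclear charge and decreases top→bottom as the valence shell moves farther out.
These span different periods and groups, so the two trends combine.
Sr > Ba: Sr sits above Ba in group 2, so the down-group effect alone puts Sr higher.
Sb > Sr: Sb lies to the right of Sr in period 5, so the across-period effect alone puts Sb higher.
S > Sb: both effects reinforce here, so S is clearly the higher of the two.
For reference (kJ/mol): S 1000, Sr 550, Sb 831, Ba 503.
So from lowest to highest: Ba < Sr < Sb < S.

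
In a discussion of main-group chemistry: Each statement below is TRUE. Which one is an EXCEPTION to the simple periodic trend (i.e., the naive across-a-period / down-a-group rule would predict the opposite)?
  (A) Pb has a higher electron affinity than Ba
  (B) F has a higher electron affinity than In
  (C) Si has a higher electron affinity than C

(C)

The general trend: electron affinity increases across a period and decreases down a group.
(A) Pb (period 6, group 14) vs Ba (period 6, group 2): the stated order agrees with the simple trend.
(B) F (period 2, group 17) vs In (period 5, group 13): the stated order agrees with the simple trend.
(C) Si (period 3, group 14) vs C (period 2, group 14): the stated order contradicts the simple trend.
The exception is (C): Si's larger, more diffuse 3p orbitals accept an added electron slightly more readily than C's compact 2p.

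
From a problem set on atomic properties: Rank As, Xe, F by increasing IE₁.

As < Xe < F

F is in period 2, group 17; As is in period 4, group 15; Xe is in period 5, group 18.
IE₁ increases left→right with effective nuclear charge and decreases top→bottom as the valence shell moves farther out.
Neither a single period nor a single group — weigh both effects.
Xe > As: the two effects oppose for this pair; the across-period effect wins (1170 vs 947 kJ/mol).
F > Xe: the two effects oppose for this pair; the down-group effect wins (1681 vs 1170 kJ/mol).
Approximate values (kJ/mol): F 1681, As 947, Xe 1170.
So from lowest to highest: As < Xe < F.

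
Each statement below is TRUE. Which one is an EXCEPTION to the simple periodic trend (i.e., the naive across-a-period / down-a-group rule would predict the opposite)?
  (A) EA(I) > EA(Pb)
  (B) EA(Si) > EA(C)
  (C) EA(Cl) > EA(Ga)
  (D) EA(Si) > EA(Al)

The general trend: electron affinity increases across a period and decreases down a group.
(A) I (period 5, group 17) vs Pb (period 6, group 14): the stated order agrees with the simple trend.
(B) Si (period 3, group 14) vs C (period 2, group 14): the stated order contradicts the simple trend.
(C) Cl (period 3, group 17) vs Ga (period 4, group 13): the stated order agrees with the simple trend.
(D) Si (period 3, group 14) vs Al (period 3, group 13): the stated order agrees with the simple trend.
The exception is (B): Si's larger, more diffuse 3p orbitals accept an added electron slightly more readily than C's compact 2p.

(B)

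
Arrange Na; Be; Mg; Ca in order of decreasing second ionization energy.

Na > Be > Mg > Ca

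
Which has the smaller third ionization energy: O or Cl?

Cl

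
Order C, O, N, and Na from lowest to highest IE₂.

C < N < O < Na

After 1 electron has been removed, what remains? C⁺ still has 3 valence electrons; O⁺ still has 5 valence electrons; N⁺ still has 4 valence electrons; Na⁺ is the bare [Ne] core.
Core electrons are held far more tightly than valence electrons, so Na tops the IE_2 order.
Valence configurations: C⁺ [He]2s²2p¹, O⁺ [He]2s²2p³, N⁺ [He]2s²2p².
Tabulated IE_2 (kJ/mol): C 2353, O 3388, N 2856, Na 4562.
So the second ionization energies run C < N < O < Na.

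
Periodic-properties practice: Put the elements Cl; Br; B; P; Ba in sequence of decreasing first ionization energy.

Cl > Br > P > B > Ba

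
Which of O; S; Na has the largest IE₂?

Na

IE_2 is the cost of taking one more electron from the +1 cation: O⁺ still has 5 valence electrons; S⁺ still has 5 valence electrons; Na⁺ is the bare [Ne] core.
Breaking into a closed-shell core is much more expensive than removing a leftover valence electron — Na has the largest IE_2 here.
Valence configurations: O⁺ [He]2s²2p³, S⁺ [Ne]3s²3p³.
The numbers (kJ/mol): O 3388, S 2252, Na 4562.
So the second ionization energies run S < O < Na.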